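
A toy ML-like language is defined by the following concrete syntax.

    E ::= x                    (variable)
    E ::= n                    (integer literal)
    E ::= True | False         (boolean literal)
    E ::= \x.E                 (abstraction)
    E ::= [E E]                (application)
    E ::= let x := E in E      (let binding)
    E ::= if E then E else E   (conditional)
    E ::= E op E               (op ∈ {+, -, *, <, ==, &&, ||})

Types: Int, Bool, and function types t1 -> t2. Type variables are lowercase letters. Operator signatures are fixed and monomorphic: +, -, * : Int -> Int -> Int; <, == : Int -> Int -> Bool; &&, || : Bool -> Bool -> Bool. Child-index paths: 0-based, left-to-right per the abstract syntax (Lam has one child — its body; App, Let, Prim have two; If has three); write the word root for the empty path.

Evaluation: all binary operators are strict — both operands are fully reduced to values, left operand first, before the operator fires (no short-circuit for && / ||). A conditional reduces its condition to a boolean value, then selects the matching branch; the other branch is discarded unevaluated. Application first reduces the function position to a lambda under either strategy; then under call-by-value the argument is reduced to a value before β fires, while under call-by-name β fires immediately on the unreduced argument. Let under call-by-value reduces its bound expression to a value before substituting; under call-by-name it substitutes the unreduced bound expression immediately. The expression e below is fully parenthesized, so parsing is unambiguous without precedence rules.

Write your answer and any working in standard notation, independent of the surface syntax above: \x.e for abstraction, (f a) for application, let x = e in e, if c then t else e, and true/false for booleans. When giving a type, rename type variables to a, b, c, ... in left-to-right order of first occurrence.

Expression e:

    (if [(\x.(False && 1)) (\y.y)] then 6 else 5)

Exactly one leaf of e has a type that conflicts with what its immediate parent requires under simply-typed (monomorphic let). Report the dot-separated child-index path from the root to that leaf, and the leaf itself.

Trace:
  unify Bool ~ Bool
  unify Int ~ Bool
  FAIL: mismatch Int ~ Bool

Answer: 0.0.0.1 : 1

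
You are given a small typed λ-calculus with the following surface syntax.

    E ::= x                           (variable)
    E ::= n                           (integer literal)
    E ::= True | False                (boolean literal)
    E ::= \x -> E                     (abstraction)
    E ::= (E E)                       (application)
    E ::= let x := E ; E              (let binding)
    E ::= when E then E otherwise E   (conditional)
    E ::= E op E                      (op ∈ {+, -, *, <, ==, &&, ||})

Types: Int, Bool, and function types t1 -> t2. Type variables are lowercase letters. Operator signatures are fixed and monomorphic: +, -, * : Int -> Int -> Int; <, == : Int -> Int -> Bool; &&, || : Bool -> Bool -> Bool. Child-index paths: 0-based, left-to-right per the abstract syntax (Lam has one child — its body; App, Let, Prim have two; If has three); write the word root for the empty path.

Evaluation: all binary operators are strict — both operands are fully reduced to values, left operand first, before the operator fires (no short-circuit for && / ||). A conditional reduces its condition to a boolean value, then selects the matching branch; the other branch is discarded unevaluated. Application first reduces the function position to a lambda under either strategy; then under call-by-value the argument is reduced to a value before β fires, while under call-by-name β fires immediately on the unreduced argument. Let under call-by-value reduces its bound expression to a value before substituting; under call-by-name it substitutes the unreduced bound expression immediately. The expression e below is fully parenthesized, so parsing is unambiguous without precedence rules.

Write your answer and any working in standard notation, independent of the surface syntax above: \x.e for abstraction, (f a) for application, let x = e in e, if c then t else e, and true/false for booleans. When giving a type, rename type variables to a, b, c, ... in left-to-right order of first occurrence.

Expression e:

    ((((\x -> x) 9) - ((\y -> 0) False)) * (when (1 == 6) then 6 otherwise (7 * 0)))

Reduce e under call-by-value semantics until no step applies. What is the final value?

Derivation:
step 0: ((((\x.x) 9) - ((\y.0) false)) * (if (1 == 6) then 6 else (7 * 0)))
step 1: [beta@0.0] ((9 - ((\y.0) false)) * (if (1 == 6) then 6 else (7 * 0)))
step 2: [beta@0.1] ((9 - 0) * (if (1 == 6) then 6 else (7 * 0)))
step 3: [delta@0] (9 * (if (1 == 6) then 6 else (7 * 0)))
step 4: [delta@1.0] (9 * (if false then 6 else (7 * 0)))
step 5: [if@1] (9 * (7 * 0))
step 6: [delta@1] (9 * 0)
step 7: [delta@root] 0

Answer: 0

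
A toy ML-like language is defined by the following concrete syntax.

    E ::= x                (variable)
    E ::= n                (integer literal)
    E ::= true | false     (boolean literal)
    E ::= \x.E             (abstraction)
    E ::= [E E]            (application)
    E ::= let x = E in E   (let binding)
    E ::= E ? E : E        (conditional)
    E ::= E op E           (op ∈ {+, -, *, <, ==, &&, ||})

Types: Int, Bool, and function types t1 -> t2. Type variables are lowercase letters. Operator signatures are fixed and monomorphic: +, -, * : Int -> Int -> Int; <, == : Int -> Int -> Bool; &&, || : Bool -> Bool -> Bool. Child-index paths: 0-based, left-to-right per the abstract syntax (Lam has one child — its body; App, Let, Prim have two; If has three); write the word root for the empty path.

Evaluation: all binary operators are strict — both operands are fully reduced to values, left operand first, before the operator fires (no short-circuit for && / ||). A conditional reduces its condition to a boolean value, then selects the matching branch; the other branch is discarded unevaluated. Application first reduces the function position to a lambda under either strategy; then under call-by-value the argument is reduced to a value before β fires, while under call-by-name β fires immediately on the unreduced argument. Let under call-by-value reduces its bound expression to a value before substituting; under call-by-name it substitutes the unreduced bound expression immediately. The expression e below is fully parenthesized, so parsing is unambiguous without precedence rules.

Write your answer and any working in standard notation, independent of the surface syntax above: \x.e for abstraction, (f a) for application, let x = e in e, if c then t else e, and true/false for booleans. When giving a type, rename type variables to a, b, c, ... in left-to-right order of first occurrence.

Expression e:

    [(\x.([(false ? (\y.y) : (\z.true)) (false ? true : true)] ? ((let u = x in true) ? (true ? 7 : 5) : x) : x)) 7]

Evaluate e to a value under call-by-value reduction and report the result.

Answer: 7

Working:
step 0: ((\x.(if ((if false then (\y.y) else (\z.true)) (if false then true else true)) then (if (let u = x in true) then (if true then 7 else 5) else x) else x)) 7)
step 1: [beta@root] (if ((if false then (\y.y) else (\z.true)) (if false then true else true)) then (if (let u = 7 in true) then (if true then 7 else 5) else 7) else 7)
step 2: [if@0.0] (if ((\z.true) (if false then true else true)) then (if (let u = 7 in true) then (if true then 7 else 5) else 7) else 7)
step 3: [if@0.1] (if ((\z.true) true) then (if (let u = 7 in true) then (if true then 7 else 5) else 7) else 7)
step 4: [beta@0] (if true then (if (let u = 7 in true) then (if true then 7 else 5) else 7) else 7)
step 5: [if@root] (if (let u = 7 in true) then (if true then 7 else 5) else 7)
step 6: [let@0] (if true then (if true then 7 else 5) else 7)
step 7: [if@root] (if true then 7 else 5)
step 8: [if@root] 7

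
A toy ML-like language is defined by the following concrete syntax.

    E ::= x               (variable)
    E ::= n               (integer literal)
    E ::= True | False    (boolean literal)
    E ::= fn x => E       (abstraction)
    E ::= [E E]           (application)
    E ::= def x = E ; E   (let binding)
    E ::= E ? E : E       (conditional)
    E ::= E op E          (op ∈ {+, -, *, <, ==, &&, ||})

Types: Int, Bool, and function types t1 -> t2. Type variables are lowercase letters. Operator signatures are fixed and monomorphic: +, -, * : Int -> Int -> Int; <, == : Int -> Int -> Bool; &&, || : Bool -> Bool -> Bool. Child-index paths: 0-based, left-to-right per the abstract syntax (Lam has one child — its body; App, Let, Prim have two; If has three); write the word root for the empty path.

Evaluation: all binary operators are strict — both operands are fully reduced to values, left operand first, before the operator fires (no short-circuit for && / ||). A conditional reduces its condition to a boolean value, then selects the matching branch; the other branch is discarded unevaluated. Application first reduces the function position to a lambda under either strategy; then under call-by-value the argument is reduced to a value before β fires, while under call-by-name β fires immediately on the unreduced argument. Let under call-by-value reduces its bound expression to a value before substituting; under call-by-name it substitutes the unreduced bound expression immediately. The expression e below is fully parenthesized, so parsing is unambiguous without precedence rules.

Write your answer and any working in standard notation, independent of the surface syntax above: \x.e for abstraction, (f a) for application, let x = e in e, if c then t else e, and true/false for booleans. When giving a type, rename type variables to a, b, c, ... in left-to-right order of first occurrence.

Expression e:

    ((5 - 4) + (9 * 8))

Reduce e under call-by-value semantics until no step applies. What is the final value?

Answer: 73

Derivation:
step 0: ((5 - 4) + (9 * 8))
step 1: [delta@0] (1 + (9 * 8))
step 2: [delta@1] (1 + 72)
step 3: [delta@root] 73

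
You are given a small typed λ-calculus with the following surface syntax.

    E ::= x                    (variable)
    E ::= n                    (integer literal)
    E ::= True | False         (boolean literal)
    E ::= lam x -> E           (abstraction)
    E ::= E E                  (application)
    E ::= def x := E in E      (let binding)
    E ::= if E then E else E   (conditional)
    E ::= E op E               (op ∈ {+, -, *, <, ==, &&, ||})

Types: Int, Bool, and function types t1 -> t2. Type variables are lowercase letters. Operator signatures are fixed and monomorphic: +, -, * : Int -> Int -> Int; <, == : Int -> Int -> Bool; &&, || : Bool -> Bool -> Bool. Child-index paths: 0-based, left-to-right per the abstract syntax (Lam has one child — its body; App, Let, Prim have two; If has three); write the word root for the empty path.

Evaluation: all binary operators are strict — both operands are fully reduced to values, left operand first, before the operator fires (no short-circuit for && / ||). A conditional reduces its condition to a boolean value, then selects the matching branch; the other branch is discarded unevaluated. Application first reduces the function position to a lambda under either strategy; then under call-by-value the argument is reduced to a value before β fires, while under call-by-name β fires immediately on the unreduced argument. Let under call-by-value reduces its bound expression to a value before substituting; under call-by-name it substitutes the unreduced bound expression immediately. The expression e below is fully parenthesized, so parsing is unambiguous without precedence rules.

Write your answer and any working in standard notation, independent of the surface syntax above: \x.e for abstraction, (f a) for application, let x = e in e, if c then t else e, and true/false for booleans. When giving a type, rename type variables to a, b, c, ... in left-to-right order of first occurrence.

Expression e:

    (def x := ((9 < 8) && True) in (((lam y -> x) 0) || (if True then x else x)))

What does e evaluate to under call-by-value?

Answer: false

Derivation:
step 0: (let x = ((9 < 8) && true) in (((\y.x) 0) || (if true then x else x)))
step 1: [delta@0.0] (let x = (false && true) in (((\y.x) 0) || (if true then x else x)))
step 2: [delta@0] (let x = false in (((\y.x) 0) || (if true then x else x)))
step 3: [let@root] (((\y.false) 0) || (if true then false else false))
step 4: [beta@0] (false || (if true then false else false))
step 5: [if@1] (false || false)
step 6: [delta@root] false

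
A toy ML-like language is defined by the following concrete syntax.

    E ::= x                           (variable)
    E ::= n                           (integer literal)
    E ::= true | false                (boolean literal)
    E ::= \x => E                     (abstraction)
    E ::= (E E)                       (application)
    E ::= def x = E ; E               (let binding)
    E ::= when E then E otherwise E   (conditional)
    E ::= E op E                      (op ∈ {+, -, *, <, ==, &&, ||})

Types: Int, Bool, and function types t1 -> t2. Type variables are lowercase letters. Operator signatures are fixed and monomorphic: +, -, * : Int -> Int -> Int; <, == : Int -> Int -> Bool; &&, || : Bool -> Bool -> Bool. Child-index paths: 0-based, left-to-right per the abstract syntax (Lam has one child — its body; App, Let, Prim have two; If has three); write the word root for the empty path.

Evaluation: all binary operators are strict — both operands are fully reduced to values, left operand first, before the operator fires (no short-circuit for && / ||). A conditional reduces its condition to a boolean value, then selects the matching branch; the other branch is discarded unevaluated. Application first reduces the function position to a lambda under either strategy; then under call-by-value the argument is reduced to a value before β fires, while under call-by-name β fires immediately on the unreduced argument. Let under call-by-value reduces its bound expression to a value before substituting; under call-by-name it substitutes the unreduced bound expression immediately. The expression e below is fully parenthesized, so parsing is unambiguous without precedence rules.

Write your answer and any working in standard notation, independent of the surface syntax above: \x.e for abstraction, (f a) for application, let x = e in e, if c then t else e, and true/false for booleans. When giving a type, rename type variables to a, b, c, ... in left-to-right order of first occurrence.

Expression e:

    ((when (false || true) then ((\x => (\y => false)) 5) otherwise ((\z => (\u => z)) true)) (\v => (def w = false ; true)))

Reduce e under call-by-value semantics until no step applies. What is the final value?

Answer: false

Working:
step 0: ((if (false || true) then ((\x.(\y.false)) 5) else ((\z.(\u.z)) true)) (\v.(let w = false in true)))
step 1: [delta@0.0] ((if true then ((\x.(\y.false)) 5) else ((\z.(\u.z)) true)) (\v.(let w = false in true)))
step 2: [if@0] (((\x.(\y.false)) 5) (\v.(let w = false in true)))
step 3: [beta@0] ((\y.false) (\v.(let w = false in true)))
step 4: [beta@root] false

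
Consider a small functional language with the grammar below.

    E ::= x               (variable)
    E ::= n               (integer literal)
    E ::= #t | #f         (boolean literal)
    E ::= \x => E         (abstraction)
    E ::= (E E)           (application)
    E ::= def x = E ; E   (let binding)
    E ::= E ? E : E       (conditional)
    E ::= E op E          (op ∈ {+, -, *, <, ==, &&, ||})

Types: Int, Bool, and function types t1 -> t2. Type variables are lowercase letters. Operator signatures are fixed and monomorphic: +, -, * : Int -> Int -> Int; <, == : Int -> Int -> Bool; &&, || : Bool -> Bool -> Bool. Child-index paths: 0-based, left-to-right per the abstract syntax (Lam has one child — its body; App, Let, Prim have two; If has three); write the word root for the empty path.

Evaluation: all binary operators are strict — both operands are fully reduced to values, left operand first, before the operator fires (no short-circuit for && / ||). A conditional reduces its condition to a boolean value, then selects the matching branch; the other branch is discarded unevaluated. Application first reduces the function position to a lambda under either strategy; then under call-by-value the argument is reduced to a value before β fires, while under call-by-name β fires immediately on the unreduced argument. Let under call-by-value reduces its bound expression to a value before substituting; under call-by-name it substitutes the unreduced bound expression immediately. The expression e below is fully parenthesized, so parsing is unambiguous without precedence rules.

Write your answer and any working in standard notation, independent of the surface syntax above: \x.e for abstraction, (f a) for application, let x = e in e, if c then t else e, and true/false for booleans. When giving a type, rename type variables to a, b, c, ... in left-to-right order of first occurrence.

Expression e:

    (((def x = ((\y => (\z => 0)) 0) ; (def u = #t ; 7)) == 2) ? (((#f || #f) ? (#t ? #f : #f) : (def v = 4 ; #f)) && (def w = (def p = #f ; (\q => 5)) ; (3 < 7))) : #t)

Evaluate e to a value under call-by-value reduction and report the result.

Derivation:
step 0: (if ((let x = ((\y.(\z.0)) 0) in (let u = true in 7)) == 2) then ((if (false || false) then (if true then false else false) else (let v = 4 in false)) && (let w = (let p = false in (\q.5)) in (3 < 7))) else true)
step 1: [beta@0.0.0] (if ((let x = (\z.0) in (let u = true in 7)) == 2) then ((if (false || false) then (if true then false else false) else (let v = 4 in false)) && (let w = (let p = false in (\q.5)) in (3 < 7))) else true)
step 2: [let@0.0] (if ((let u = true in 7) == 2) then ((if (false || false) then (if true then false else false) else (let v = 4 in false)) && (let w = (let p = false in (\q.5)) in (3 < 7))) else true)
step 3: [let@0.0] (if (7 == 2) then ((if (false || false) then (if true then false else false) else (let v = 4 in false)) && (let w = (let p = false in (\q.5)) in (3 < 7))) else true)
step 4: [delta@0] (if false then ((if (false || false) then (if true then false else false) else (let v = 4 in false)) && (let w = (let p = false in (\q.5)) in (3 < 7))) else true)
step 5: [if@root] true

Answer: true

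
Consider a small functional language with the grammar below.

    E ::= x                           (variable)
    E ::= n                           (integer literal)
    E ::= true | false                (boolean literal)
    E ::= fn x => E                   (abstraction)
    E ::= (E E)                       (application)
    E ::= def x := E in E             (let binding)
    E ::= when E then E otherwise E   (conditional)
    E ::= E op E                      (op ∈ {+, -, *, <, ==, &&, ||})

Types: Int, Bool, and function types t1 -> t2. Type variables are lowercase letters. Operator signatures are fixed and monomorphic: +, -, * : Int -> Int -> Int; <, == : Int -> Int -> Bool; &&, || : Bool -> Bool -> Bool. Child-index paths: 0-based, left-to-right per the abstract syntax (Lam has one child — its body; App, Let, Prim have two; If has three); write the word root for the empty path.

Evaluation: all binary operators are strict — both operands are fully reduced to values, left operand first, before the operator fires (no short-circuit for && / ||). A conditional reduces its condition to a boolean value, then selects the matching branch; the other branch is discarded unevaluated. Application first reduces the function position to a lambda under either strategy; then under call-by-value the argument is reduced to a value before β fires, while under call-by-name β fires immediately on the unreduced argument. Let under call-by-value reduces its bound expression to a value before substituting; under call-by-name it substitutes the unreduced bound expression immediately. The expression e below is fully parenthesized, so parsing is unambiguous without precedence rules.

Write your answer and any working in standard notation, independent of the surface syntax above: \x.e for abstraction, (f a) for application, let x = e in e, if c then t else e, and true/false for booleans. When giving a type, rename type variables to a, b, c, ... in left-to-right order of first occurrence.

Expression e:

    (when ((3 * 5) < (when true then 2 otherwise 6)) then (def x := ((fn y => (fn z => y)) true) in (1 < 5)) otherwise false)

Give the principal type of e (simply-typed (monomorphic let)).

Answer: Bool

Trace:
  unify Int ~ Int
  unify Int ~ Int
  unify Int ~ Int
  unify Bool ~ Bool
  unify Int ~ Int
  unify Int ~ Int
  unify Bool ~ Bool
y : a
\z._ : b -> a
\y._ : a -> b -> a
  unify a -> b -> a ~ Bool -> c
  unify a ~ Bool
  unify b -> Bool ~ c
_ _ : b -> Bool
let x : b -> Bool
  unify Int ~ Int
  unify Int ~ Int
  unify Bool ~ Bool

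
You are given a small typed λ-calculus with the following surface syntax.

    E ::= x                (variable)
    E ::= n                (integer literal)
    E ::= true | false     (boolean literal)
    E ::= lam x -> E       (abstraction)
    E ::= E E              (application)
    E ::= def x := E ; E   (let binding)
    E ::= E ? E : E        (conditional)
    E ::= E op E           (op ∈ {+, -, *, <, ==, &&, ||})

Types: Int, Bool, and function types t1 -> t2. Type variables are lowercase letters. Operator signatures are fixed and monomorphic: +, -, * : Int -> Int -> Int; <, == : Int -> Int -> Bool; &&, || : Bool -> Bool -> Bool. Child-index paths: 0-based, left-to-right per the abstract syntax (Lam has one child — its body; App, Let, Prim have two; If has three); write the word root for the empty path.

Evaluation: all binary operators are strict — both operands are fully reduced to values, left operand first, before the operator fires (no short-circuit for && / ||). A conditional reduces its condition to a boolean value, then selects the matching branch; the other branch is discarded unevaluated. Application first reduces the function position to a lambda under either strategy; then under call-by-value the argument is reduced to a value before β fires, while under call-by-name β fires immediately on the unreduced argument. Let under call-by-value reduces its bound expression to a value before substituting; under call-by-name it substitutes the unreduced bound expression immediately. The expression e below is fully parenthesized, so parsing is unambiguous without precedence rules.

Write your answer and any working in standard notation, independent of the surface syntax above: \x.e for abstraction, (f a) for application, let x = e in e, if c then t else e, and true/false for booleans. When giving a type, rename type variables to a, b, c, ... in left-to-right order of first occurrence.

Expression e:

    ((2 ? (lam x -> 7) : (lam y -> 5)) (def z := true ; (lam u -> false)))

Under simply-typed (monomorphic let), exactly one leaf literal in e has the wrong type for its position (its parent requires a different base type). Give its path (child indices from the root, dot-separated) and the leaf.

Trace:
  unify Int ~ Bool
  FAIL: mismatch Int ~ Bool

Answer: 0.0 : 2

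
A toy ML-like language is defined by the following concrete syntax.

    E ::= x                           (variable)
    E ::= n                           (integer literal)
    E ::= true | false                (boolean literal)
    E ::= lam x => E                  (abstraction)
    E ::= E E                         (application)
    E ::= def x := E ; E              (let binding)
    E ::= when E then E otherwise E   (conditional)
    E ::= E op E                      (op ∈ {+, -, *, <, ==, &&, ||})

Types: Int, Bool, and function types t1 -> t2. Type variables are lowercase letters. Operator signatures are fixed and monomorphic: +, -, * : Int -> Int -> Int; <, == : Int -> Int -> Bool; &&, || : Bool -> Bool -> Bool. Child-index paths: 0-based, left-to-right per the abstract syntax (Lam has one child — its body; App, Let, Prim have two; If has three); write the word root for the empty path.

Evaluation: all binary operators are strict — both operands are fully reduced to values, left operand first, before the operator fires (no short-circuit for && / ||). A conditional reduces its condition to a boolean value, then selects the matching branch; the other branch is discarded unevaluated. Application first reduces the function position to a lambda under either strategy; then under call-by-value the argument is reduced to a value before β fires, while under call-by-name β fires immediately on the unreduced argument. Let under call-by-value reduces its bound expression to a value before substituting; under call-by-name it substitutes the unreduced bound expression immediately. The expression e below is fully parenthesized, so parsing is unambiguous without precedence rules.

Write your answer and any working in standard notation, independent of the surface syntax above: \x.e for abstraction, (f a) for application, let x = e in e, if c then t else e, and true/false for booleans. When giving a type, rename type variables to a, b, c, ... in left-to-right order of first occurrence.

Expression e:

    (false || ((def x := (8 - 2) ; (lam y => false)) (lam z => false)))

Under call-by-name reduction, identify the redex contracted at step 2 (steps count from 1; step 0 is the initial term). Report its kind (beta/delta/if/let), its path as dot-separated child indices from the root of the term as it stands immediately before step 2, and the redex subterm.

Answer: beta at 1 : ((\y.false) (\z.false))

Derivation:
step 0: (false || ((let x = (8 - 2) in (\y.false)) (\z.false)))
step 1: [let@1.0] (false || ((\y.false) (\z.false)))
step 2: [beta@1] (false || false)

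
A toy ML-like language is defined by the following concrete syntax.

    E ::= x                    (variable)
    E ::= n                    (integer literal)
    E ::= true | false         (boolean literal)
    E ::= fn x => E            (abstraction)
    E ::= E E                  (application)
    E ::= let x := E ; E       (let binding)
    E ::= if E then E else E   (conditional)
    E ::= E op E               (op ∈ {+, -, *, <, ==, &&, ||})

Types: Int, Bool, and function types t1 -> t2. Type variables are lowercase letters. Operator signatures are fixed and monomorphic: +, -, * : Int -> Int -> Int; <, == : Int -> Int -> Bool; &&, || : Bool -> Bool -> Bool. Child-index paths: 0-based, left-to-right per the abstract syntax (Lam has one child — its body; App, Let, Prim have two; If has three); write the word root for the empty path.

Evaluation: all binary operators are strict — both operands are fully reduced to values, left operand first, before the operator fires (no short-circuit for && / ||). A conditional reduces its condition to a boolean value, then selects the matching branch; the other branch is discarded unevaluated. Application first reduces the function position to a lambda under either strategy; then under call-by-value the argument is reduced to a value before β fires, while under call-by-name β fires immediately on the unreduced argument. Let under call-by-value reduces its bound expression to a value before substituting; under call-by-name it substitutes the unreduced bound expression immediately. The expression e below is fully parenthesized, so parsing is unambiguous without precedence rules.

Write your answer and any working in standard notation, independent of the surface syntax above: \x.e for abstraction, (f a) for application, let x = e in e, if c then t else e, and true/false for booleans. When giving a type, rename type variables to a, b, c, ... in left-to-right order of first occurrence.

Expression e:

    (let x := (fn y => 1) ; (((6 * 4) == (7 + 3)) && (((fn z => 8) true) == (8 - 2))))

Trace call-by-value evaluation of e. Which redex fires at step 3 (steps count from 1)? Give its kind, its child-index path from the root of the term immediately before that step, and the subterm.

Answer: delta at 0.1 : (7 + 3)

Working:
step 0: (let x = (\y.1) in (((6 * 4) == (7 + 3)) && (((\z.8) true) == (8 - 2))))
step 1: [let@root] (((6 * 4) == (7 + 3)) && (((\z.8) true) == (8 - 2)))
step 2: [delta@0.0] ((24 == (7 + 3)) && (((\z.8) true) == (8 - 2)))
step 3: [delta@0.1] ((24 == 10) && (((\z.8) true) == (8 - 2)))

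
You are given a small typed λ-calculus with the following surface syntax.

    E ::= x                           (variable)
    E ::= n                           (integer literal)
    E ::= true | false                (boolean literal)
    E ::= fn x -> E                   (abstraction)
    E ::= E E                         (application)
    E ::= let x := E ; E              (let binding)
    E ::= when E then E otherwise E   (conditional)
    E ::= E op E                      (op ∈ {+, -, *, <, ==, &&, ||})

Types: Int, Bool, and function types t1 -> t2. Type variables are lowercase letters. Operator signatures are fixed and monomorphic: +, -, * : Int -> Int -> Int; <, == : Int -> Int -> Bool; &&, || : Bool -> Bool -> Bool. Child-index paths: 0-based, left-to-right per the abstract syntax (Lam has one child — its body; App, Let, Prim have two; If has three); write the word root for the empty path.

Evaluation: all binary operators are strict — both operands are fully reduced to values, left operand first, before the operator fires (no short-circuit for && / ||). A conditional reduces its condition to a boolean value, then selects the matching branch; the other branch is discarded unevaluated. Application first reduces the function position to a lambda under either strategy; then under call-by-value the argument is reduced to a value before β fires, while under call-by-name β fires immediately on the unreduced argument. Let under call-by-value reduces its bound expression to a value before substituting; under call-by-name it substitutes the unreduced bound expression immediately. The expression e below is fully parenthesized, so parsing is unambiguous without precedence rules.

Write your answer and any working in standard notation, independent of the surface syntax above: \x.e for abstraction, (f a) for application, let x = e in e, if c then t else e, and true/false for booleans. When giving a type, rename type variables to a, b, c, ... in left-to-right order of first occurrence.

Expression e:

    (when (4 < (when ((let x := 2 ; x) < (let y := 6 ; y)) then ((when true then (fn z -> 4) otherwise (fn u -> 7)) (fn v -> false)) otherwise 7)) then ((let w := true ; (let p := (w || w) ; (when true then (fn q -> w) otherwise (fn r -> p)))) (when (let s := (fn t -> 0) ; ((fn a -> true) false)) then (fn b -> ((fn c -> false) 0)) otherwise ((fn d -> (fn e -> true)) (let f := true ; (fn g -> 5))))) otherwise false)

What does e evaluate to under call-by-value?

Trace:
step 0: (if (4 < (if ((let x = 2 in x) < (let y = 6 in y)) then ((if true then (\z.4) else (\u.7)) (\v.false)) else 7)) then ((let w = true in (let p = (w || w) in (if true then (\q.w) else (\r.p)))) (if (let s = (\t.0) in ((\a.true) false)) then (\b.((\c.false) 0)) else ((\d.(\e.true)) (let f = true in (\g.5))))) else false)
step 1: [let@0.1.0.0] (if (4 < (if (2 < (let y = 6 in y)) then ((if true then (\z.4) else (\u.7)) (\v.false)) else 7)) then ((let w = true in (let p = (w || w) in (if true then (\q.w) else (\r.p)))) (if (let s = (\t.0) in ((\a.true) false)) then (\b.((\c.false) 0)) else ((\d.(\e.true)) (let f = true in (\g.5))))) else false)
step 2: [let@0.1.0.1] (if (4 < (if (2 < 6) then ((if true then (\z.4) else (\u.7)) (\v.false)) else 7)) then ((let w = true in (let p = (w || w) in (if true then (\q.w) else (\r.p)))) (if (let s = (\t.0) in ((\a.true) false)) then (\b.((\c.false) 0)) else ((\d.(\e.true)) (let f = true in (\g.5))))) else false)
step 3: [delta@0.1.0] (if (4 < (if true then ((if true then (\z.4) else (\u.7)) (\v.false)) else 7)) then ((let w = true in (let p = (w || w) in (if true then (\q.w) else (\r.p)))) (if (let s = (\t.0) in ((\a.true) false)) then (\b.((\c.false) 0)) else ((\d.(\e.true)) (let f = true in (\g.5))))) else false)
step 4: [if@0.1] (if (4 < ((if true then (\z.4) else (\u.7)) (\v.false))) then ((let w = true in (let p = (w || w) in (if true then (\q.w) else (\r.p)))) (if (let s = (\t.0) in ((\a.true) false)) then (\b.((\c.false) 0)) else ((\d.(\e.true)) (let f = true in (\g.5))))) else false)
step 5: [if@0.1.0] (if (4 < ((\z.4) (\v.false))) then ((let w = true in (let p = (w || w) in (if true then (\q.w) else (\r.p)))) (if (let s = (\t.0) in ((\a.true) false)) then (\b.((\c.false) 0)) else ((\d.(\e.true)) (let f = true in (\g.5))))) else false)
step 6: [beta@0.1] (if (4 < 4) then ((let w = true in (let p = (w || w) in (if true then (\q.w) else (\r.p)))) (if (let s = (\t.0) in ((\a.true) false)) then (\b.((\c.false) 0)) else ((\d.(\e.true)) (let f = true in (\g.5))))) else false)
step 7: [delta@0] (if false then ((let w = true in (let p = (w || w) in (if true then (\q.w) else (\r.p)))) (if (let s = (\t.0) in ((\a.true) false)) then (\b.((\c.false) 0)) else ((\d.(\e.true)) (let f = true in (\g.5))))) else false)
step 8: [if@root] false

Answer: false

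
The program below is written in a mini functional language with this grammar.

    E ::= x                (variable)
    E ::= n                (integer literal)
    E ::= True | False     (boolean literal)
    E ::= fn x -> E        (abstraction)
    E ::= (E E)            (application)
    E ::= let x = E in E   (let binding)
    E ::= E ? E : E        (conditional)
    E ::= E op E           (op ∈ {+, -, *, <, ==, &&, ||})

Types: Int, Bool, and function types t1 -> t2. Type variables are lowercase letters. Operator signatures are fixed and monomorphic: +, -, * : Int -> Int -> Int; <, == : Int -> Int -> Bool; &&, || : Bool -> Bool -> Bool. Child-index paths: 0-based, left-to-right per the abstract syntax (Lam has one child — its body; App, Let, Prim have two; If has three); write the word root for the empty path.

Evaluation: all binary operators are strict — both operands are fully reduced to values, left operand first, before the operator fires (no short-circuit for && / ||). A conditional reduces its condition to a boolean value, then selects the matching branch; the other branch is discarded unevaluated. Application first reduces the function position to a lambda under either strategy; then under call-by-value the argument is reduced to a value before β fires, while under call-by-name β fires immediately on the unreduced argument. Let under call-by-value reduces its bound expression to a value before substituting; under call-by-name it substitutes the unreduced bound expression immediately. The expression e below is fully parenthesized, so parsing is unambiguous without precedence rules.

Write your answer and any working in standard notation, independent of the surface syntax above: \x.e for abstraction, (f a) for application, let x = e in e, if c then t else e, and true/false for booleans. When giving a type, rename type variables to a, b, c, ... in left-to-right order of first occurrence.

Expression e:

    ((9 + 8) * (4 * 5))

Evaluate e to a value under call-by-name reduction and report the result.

Answer: 340

Trace:
step 0: ((9 + 8) * (4 * 5))
step 1: [delta@0] (17 * (4 * 5))
step 2: [delta@1] (17 * 20)
step 3: [delta@root] 340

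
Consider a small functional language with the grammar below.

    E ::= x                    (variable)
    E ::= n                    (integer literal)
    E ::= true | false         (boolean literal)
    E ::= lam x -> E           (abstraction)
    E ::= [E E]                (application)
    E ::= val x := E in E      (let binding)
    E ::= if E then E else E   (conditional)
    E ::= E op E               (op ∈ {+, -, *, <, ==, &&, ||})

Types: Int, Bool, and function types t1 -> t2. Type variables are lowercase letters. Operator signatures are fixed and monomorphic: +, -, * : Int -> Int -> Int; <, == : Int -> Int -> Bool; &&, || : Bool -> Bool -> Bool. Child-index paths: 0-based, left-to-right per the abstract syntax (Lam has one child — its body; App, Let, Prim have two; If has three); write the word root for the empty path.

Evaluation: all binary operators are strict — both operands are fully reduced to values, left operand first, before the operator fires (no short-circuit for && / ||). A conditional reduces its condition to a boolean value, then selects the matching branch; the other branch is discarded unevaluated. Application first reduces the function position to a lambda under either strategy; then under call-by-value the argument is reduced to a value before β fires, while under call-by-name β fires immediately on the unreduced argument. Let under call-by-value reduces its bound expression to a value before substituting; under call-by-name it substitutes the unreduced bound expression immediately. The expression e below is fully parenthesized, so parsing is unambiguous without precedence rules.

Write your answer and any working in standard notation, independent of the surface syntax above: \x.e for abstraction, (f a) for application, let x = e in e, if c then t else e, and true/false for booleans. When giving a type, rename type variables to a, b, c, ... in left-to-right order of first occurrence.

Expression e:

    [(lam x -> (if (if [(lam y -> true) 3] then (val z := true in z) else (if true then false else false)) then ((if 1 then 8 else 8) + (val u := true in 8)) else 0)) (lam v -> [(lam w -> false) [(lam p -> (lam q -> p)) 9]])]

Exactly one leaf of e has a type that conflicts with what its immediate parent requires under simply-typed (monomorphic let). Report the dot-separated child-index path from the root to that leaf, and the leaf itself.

Answer: 0.0.1.0.0 : 1

Working:
\y._ : b -> Bool
  unify b -> Bool ~ Int -> c
  unify b ~ Int
  unify Bool ~ c
_ _ : Bool
  unify Bool ~ Bool
let z : Bool
z : Bool
  unify Bool ~ Bool
  unify Bool ~ Bool
  unify Bool ~ Bool
  unify Bool ~ Bool
  unify Int ~ Bool
  FAIL: mismatch Int ~ Bool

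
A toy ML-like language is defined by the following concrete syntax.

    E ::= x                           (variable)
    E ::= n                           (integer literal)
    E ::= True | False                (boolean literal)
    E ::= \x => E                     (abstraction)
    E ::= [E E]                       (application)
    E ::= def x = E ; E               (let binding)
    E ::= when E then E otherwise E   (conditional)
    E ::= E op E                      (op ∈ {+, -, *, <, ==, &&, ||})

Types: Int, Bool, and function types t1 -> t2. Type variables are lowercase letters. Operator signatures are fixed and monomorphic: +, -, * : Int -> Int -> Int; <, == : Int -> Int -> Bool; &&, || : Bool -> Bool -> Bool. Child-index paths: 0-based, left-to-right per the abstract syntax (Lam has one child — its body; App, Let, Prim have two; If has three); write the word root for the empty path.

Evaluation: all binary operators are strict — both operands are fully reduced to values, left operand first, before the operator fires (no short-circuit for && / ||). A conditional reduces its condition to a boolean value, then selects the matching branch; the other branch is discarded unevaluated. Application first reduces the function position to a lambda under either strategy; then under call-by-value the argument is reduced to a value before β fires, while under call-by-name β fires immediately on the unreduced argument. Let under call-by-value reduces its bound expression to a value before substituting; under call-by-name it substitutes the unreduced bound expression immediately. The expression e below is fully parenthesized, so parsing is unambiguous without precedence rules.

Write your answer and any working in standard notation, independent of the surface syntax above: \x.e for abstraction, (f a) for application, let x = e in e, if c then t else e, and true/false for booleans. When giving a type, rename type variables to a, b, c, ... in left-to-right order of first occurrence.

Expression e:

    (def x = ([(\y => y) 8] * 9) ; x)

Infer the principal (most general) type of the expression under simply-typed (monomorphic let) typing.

Answer: Int

Working:
y : a
\y._ : a -> a
  unify a -> a ~ Int -> b
  unify a ~ Int
  unify Int ~ b
_ _ : Int
  unify Int ~ Int
  unify Int ~ Int
let x : Int
x : Int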